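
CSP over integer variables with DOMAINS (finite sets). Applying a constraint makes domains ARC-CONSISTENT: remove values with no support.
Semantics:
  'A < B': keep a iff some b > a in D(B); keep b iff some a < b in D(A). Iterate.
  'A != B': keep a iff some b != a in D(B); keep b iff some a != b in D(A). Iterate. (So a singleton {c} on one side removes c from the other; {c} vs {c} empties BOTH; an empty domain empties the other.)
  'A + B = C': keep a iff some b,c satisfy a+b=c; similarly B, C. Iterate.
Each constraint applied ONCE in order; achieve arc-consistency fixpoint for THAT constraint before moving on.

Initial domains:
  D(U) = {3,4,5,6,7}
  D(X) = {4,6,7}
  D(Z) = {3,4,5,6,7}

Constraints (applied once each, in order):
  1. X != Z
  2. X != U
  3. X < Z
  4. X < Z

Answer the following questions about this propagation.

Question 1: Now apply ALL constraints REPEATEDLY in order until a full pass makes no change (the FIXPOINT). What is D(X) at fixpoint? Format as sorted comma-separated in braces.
pass 0 (initial): D(X)={4,6,7}
pass 1: X {4,6,7}->{4,6}; Z {3,4,5,6,7}->{5,6,7}
pass 2: no change
Fixpoint after 2 passes: D(X) = {4,6}

Answer: {4,6}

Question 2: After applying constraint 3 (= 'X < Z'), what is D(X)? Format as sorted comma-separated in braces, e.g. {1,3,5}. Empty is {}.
Answer: {4,6}

Derivation:
Constraint 1 (X != Z) on D(X)={4,6,7} D(Z)={3,4,5,6,7}: no change
Constraint 2 (X != U) on D(X)={4,6,7} D(U)={3,4,5,6,7}: no change
Constraint 3 (X < Z) on D(X)={4,6,7} D(Z)={3,4,5,6,7}: X {4,6,7}->{4,6}; Z {3,4,5,6,7}->{5,6,7}
So after constraint 3: D(X) = {4,6}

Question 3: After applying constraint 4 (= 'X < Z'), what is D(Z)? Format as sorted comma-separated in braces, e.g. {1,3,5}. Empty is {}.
Constraint 1 (X != Z) on D(X)={4,6,7} D(Z)={3,4,5,6,7}: no change
Constraint 2 (X != U) on D(X)={4,6,7} D(U)={3,4,5,6,7}: no change
Constraint 3 (X < Z) on D(X)={4,6,7} D(Z)={3,4,5,6,7}: X {4,6,7}->{4,6}; Z {3,4,5,6,7}->{5,6,7}
Constraint 4 (X < Z) on D(X)={4,6} D(Z)={5,6,7}: no change
So after constraint 4: D(Z) = {5,6,7}

Answer: {5,6,7}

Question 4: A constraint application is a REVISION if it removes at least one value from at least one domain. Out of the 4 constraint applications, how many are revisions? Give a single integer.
Answer: 1

Derivation:
Constraint 1 (X != Z) on D(X)={4,6,7} D(Z)={3,4,5,6,7}: no change => not a revision
Constraint 2 (X != U) on D(X)={4,6,7} D(U)={3,4,5,6,7}: no change => not a revision
Constraint 3 (X < Z) on D(X)={4,6,7} D(Z)={3,4,5,6,7}: X {4,6,7}->{4,6}; Z {3,4,5,6,7}->{5,6,7} => REVISION
Constraint 4 (X < Z) on D(X)={4,6} D(Z)={5,6,7}: no change => not a revision
Total revisions = 1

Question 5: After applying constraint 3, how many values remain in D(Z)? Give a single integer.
Constraint 1 (X != Z) on D(X)={4,6,7} D(Z)={3,4,5,6,7}: no change
Constraint 2 (X != U) on D(X)={4,6,7} D(U)={3,4,5,6,7}: no change
Constraint 3 (X < Z) on D(X)={4,6,7} D(Z)={3,4,5,6,7}: X {4,6,7}->{4,6}; Z {3,4,5,6,7}->{5,6,7}
So after constraint 3: D(Z)={5,6,7}, size = 3

Answer: 3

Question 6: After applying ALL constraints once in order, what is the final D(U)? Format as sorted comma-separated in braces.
Answer: {3,4,5,6,7}

Derivation:
Constraint 1 (X != Z) on D(X)={4,6,7} D(Z)={3,4,5,6,7}: no change
Constraint 2 (X != U) on D(X)={4,6,7} D(U)={3,4,5,6,7}: no change
Constraint 3 (X < Z) on D(X)={4,6,7} D(Z)={3,4,5,6,7}: X {4,6,7}->{4,6}; Z {3,4,5,6,7}->{5,6,7}
Constraint 4 (X < Z) on D(X)={4,6} D(Z)={5,6,7}: no change
So after all 4 constraints: D(U) = {3,4,5,6,7}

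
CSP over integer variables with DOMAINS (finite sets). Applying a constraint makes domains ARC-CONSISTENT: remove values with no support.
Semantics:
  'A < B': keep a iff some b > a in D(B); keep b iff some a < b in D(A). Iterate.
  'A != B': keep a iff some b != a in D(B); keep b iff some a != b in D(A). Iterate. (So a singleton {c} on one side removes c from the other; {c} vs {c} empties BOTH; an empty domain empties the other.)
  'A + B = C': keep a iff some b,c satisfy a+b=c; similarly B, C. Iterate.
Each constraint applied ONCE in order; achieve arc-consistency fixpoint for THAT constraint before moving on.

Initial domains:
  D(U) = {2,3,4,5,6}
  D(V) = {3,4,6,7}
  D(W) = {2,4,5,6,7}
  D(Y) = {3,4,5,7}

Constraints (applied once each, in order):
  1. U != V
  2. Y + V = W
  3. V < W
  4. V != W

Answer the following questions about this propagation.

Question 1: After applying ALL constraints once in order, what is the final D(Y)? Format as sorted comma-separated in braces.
Answer: {3,4}

Derivation:
Constraint 1 (U != V) on D(U)={2,3,4,5,6} D(V)={3,4,6,7}: no change
Constraint 2 (Y + V = W) on D(Y)={3,4,5,7} D(V)={3,4,6,7} D(W)={2,4,5,6,7}: Y {3,4,5,7}->{3,4}; V {3,4,6,7}->{3,4}; W {2,4,5,6,7}->{6,7}
Constraint 3 (V < W) on D(V)={3,4} D(W)={6,7}: no change
Constraint 4 (V != W) on D(V)={3,4} D(W)={6,7}: no change
So after all 4 constraints: D(Y) = {3,4}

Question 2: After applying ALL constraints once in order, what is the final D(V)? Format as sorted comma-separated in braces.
Answer: {3,4}

Derivation:
Constraint 1 (U != V) on D(U)={2,3,4,5,6} D(V)={3,4,6,7}: no change
Constraint 2 (Y + V = W) on D(Y)={3,4,5,7} D(V)={3,4,6,7} D(W)={2,4,5,6,7}: Y {3,4,5,7}->{3,4}; V {3,4,6,7}->{3,4}; W {2,4,5,6,7}->{6,7}
Constraint 3 (V < W) on D(V)={3,4} D(W)={6,7}: no change
Constraint 4 (V != W) on D(V)={3,4} D(W)={6,7}: no change
So after all 4 constraints: D(V) = {3,4}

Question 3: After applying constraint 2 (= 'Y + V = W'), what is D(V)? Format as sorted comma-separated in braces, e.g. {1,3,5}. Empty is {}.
Constraint 1 (U != V) on D(U)={2,3,4,5,6} D(V)={3,4,6,7}: no change
Constraint 2 (Y + V = W) on D(Y)={3,4,5,7} D(V)={3,4,6,7} D(W)={2,4,5,6,7}: Y {3,4,5,7}->{3,4}; V {3,4,6,7}->{3,4}; W {2,4,5,6,7}->{6,7}
So after constraint 2: D(V) = {3,4}

Answer: {3,4}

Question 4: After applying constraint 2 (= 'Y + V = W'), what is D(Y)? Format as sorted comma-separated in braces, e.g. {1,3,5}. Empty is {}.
Constraint 1 (U != V) on D(U)={2,3,4,5,6} D(V)={3,4,6,7}: no change
Constraint 2 (Y + V = W) on D(Y)={3,4,5,7} D(V)={3,4,6,7} D(W)={2,4,5,6,7}: Y {3,4,5,7}->{3,4}; V {3,4,6,7}->{3,4}; W {2,4,5,6,7}->{6,7}
So after constraint 2: D(Y) = {3,4}

Answer: {3,4}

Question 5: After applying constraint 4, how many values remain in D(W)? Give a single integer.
Constraint 1 (U != V) on D(U)={2,3,4,5,6} D(V)={3,4,6,7}: no change
Constraint 2 (Y + V = W) on D(Y)={3,4,5,7} D(V)={3,4,6,7} D(W)={2,4,5,6,7}: Y {3,4,5,7}->{3,4}; V {3,4,6,7}->{3,4}; W {2,4,5,6,7}->{6,7}
Constraint 3 (V < W) on D(V)={3,4} D(W)={6,7}: no change
Constraint 4 (V != W) on D(V)={3,4} D(W)={6,7}: no change
So after constraint 4: D(W)={6,7}, size = 2

Answer: 2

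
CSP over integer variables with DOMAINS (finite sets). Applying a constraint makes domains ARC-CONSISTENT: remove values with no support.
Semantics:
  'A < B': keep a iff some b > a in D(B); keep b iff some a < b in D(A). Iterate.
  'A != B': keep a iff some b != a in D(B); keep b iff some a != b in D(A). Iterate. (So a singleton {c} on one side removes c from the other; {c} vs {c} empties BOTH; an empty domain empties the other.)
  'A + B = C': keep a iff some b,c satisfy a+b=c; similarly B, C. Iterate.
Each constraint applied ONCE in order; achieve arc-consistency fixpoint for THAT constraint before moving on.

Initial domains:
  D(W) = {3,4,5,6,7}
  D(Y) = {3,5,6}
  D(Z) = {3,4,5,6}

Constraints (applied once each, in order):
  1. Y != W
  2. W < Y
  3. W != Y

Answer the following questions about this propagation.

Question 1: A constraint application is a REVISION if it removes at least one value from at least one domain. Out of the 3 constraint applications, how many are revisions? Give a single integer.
Answer: 1

Derivation:
Constraint 1 (Y != W) on D(Y)={3,5,6} D(W)={3,4,5,6,7}: no change => not a revision
Constraint 2 (W < Y) on D(W)={3,4,5,6,7} D(Y)={3,5,6}: W {3,4,5,6,7}->{3,4,5}; Y {3,5,6}->{5,6} => REVISION
Constraint 3 (W != Y) on D(W)={3,4,5} D(Y)={5,6}: no change => not a revision
Total revisions = 1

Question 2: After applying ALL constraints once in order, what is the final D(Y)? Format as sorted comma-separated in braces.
Answer: {5,6}

Derivation:
Constraint 1 (Y != W) on D(Y)={3,5,6} D(W)={3,4,5,6,7}: no change
Constraint 2 (W < Y) on D(W)={3,4,5,6,7} D(Y)={3,5,6}: W {3,4,5,6,7}->{3,4,5}; Y {3,5,6}->{5,6}
Constraint 3 (W != Y) on D(W)={3,4,5} D(Y)={5,6}: no change
So after all 3 constraints: D(Y) = {5,6}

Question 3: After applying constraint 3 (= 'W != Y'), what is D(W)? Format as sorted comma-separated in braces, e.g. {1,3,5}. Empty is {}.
Answer: {3,4,5}

Derivation:
Constraint 1 (Y != W) on D(Y)={3,5,6} D(W)={3,4,5,6,7}: no change
Constraint 2 (W < Y) on D(W)={3,4,5,6,7} D(Y)={3,5,6}: W {3,4,5,6,7}->{3,4,5}; Y {3,5,6}->{5,6}
Constraint 3 (W != Y) on D(W)={3,4,5} D(Y)={5,6}: no change
So after constraint 3: D(W) = {3,4,5}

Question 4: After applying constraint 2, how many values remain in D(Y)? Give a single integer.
Constraint 1 (Y != W) on D(Y)={3,5,6} D(W)={3,4,5,6,7}: no change
Constraint 2 (W < Y) on D(W)={3,4,5,6,7} D(Y)={3,5,6}: W {3,4,5,6,7}->{3,4,5}; Y {3,5,6}->{5,6}
So after constraint 2: D(Y)={5,6}, size = 2

Answer: 2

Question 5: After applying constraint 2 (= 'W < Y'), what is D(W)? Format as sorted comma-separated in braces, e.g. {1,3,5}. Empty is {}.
Answer: {3,4,5}

Derivation:
Constraint 1 (Y != W) on D(Y)={3,5,6} D(W)={3,4,5,6,7}: no change
Constraint 2 (W < Y) on D(W)={3,4,5,6,7} D(Y)={3,5,6}: W {3,4,5,6,7}->{3,4,5}; Y {3,5,6}->{5,6}
So after constraint 2: D(W) = {3,4,5}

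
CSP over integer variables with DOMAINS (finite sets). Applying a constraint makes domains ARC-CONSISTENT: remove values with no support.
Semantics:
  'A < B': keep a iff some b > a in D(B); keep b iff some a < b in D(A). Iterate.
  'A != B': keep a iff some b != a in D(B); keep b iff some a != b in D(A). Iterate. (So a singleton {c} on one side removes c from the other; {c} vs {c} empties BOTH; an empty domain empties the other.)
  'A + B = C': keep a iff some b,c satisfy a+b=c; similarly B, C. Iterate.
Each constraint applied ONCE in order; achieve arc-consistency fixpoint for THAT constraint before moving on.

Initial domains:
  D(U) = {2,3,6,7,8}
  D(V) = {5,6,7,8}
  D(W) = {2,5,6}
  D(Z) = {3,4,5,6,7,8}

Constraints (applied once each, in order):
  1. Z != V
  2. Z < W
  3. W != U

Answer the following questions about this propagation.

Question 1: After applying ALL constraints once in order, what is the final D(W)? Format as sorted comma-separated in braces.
Answer: {5,6}

Derivation:
Constraint 1 (Z != V) on D(Z)={3,4,5,6,7,8} D(V)={5,6,7,8}: no change
Constraint 2 (Z < W) on D(Z)={3,4,5,6,7,8} D(W)={2,5,6}: Z {3,4,5,6,7,8}->{3,4,5}; W {2,5,6}->{5,6}
Constraint 3 (W != U) on D(W)={5,6} D(U)={2,3,6,7,8}: no change
So after all 3 constraints: D(W) = {5,6}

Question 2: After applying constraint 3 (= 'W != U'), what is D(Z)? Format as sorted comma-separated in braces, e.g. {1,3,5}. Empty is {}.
Constraint 1 (Z != V) on D(Z)={3,4,5,6,7,8} D(V)={5,6,7,8}: no change
Constraint 2 (Z < W) on D(Z)={3,4,5,6,7,8} D(W)={2,5,6}: Z {3,4,5,6,7,8}->{3,4,5}; W {2,5,6}->{5,6}
Constraint 3 (W != U) on D(W)={5,6} D(U)={2,3,6,7,8}: no change
So after constraint 3: D(Z) = {3,4,5}

Answer: {3,4,5}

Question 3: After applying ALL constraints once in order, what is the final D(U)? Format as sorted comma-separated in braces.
Constraint 1 (Z != V) on D(Z)={3,4,5,6,7,8} D(V)={5,6,7,8}: no change
Constraint 2 (Z < W) on D(Z)={3,4,5,6,7,8} D(W)={2,5,6}: Z {3,4,5,6,7,8}->{3,4,5}; W {2,5,6}->{5,6}
Constraint 3 (W != U) on D(W)={5,6} D(U)={2,3,6,7,8}: no change
So after all 3 constraints: D(U) = {2,3,6,7,8}

Answer: {2,3,6,7,8}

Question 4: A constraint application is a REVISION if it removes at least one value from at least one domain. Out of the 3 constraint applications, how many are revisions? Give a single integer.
Constraint 1 (Z != V) on D(Z)={3,4,5,6,7,8} D(V)={5,6,7,8}: no change => not a revision
Constraint 2 (Z < W) on D(Z)={3,4,5,6,7,8} D(W)={2,5,6}: Z {3,4,5,6,7,8}->{3,4,5}; W {2,5,6}->{5,6} => REVISION
Constraint 3 (W != U) on D(W)={5,6} D(U)={2,3,6,7,8}: no change => not a revision
Total revisions = 1

Answer: 1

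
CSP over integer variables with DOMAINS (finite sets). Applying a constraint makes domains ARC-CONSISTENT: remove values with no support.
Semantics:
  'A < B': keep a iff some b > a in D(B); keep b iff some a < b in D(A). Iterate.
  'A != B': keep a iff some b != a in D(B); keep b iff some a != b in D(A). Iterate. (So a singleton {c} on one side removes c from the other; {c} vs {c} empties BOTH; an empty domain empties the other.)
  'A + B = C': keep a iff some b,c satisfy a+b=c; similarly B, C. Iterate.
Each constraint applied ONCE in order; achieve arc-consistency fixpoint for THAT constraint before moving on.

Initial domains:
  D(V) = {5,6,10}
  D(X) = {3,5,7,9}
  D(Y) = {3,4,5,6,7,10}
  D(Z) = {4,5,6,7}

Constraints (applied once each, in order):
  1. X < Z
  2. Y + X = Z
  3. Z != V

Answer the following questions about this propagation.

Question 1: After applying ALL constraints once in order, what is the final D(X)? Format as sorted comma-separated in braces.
Answer: {3}

Derivation:
Constraint 1 (X < Z) on D(X)={3,5,7,9} D(Z)={4,5,6,7}: X {3,5,7,9}->{3,5}
Constraint 2 (Y + X = Z) on D(Y)={3,4,5,6,7,10} D(X)={3,5} D(Z)={4,5,6,7}: Y {3,4,5,6,7,10}->{3,4}; X {3,5}->{3}; Z {4,5,6,7}->{6,7}
Constraint 3 (Z != V) on D(Z)={6,7} D(V)={5,6,10}: no change
So after all 3 constraints: D(X) = {3}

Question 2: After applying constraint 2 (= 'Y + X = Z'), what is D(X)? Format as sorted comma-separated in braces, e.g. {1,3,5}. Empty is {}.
Answer: {3}

Derivation:
Constraint 1 (X < Z) on D(X)={3,5,7,9} D(Z)={4,5,6,7}: X {3,5,7,9}->{3,5}
Constraint 2 (Y + X = Z) on D(Y)={3,4,5,6,7,10} D(X)={3,5} D(Z)={4,5,6,7}: Y {3,4,5,6,7,10}->{3,4}; X {3,5}->{3}; Z {4,5,6,7}->{6,7}
So after constraint 2: D(X) = {3}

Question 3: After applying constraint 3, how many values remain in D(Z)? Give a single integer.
Answer: 2

Derivation:
Constraint 1 (X < Z) on D(X)={3,5,7,9} D(Z)={4,5,6,7}: X {3,5,7,9}->{3,5}
Constraint 2 (Y + X = Z) on D(Y)={3,4,5,6,7,10} D(X)={3,5} D(Z)={4,5,6,7}: Y {3,4,5,6,7,10}->{3,4}; X {3,5}->{3}; Z {4,5,6,7}->{6,7}
Constraint 3 (Z != V) on D(Z)={6,7} D(V)={5,6,10}: no change
So after constraint 3: D(Z)={6,7}, size = 2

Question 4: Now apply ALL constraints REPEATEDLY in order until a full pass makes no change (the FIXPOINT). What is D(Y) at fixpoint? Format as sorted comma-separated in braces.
pass 0 (initial): D(Y)={3,4,5,6,7,10}
pass 1: X {3,5,7,9}->{3}; Y {3,4,5,6,7,10}->{3,4}; Z {4,5,6,7}->{6,7}
pass 2: no change
Fixpoint after 2 passes: D(Y) = {3,4}

Answer: {3,4}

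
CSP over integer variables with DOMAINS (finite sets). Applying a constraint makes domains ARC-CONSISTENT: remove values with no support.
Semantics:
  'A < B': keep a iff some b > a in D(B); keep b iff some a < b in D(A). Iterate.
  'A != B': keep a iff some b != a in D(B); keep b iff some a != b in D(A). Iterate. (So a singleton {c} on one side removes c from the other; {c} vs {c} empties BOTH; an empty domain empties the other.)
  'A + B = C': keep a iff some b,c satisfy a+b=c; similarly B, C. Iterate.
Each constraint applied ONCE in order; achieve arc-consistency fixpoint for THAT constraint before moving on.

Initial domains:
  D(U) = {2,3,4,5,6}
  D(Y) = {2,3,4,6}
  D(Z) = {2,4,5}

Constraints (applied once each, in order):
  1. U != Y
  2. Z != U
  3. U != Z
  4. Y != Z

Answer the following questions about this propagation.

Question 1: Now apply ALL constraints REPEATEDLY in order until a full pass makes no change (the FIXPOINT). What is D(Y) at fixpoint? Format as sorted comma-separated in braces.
Answer: {2,3,4,6}

Derivation:
pass 0 (initial): D(Y)={2,3,4,6}
pass 1: no change
Fixpoint after 1 passes: D(Y) = {2,3,4,6}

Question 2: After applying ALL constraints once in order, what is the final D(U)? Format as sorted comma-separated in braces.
Constraint 1 (U != Y) on D(U)={2,3,4,5,6} D(Y)={2,3,4,6}: no change
Constraint 2 (Z != U) on D(Z)={2,4,5} D(U)={2,3,4,5,6}: no change
Constraint 3 (U != Z) on D(U)={2,3,4,5,6} D(Z)={2,4,5}: no change
Constraint 4 (Y != Z) on D(Y)={2,3,4,6} D(Z)={2,4,5}: no change
So after all 4 constraints: D(U) = {2,3,4,5,6}

Answer: {2,3,4,5,6}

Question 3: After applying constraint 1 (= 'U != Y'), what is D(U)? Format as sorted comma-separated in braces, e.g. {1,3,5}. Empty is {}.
Answer: {2,3,4,5,6}

Derivation:
Constraint 1 (U != Y) on D(U)={2,3,4,5,6} D(Y)={2,3,4,6}: no change
So after constraint 1: D(U) = {2,3,4,5,6}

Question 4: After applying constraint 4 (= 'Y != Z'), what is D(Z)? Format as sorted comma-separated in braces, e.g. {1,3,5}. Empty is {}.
Constraint 1 (U != Y) on D(U)={2,3,4,5,6} D(Y)={2,3,4,6}: no change
Constraint 2 (Z != U) on D(Z)={2,4,5} D(U)={2,3,4,5,6}: no change
Constraint 3 (U != Z) on D(U)={2,3,4,5,6} D(Z)={2,4,5}: no change
Constraint 4 (Y != Z) on D(Y)={2,3,4,6} D(Z)={2,4,5}: no change
So after constraint 4: D(Z) = {2,4,5}

Answer: {2,4,5}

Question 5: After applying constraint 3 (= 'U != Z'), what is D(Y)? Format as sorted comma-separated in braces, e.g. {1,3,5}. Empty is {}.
Constraint 1 (U != Y) on D(U)={2,3,4,5,6} D(Y)={2,3,4,6}: no change
Constraint 2 (Z != U) on D(Z)={2,4,5} D(U)={2,3,4,5,6}: no change
Constraint 3 (U != Z) on D(U)={2,3,4,5,6} D(Z)={2,4,5}: no change
So after constraint 3: D(Y) = {2,3,4,6}

Answer: {2,3,4,6}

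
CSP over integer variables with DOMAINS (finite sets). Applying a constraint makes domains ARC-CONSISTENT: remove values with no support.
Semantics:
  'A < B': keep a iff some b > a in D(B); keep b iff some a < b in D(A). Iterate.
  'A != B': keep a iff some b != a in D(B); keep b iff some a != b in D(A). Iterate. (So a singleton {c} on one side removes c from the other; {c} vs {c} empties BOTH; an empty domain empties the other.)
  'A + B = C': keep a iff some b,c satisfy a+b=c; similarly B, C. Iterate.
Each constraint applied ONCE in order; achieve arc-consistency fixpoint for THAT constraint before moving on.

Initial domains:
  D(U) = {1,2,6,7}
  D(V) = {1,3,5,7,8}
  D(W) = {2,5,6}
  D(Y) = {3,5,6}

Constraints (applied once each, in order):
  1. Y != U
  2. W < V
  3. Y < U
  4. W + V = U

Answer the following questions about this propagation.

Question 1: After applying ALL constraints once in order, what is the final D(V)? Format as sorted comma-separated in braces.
Answer: {5}

Derivation:
Constraint 1 (Y != U) on D(Y)={3,5,6} D(U)={1,2,6,7}: no change
Constraint 2 (W < V) on D(W)={2,5,6} D(V)={1,3,5,7,8}: V {1,3,5,7,8}->{3,5,7,8}
Constraint 3 (Y < U) on D(Y)={3,5,6} D(U)={1,2,6,7}: U {1,2,6,7}->{6,7}
Constraint 4 (W + V = U) on D(W)={2,5,6} D(V)={3,5,7,8} D(U)={6,7}: W {2,5,6}->{2}; V {3,5,7,8}->{5}; U {6,7}->{7}
So after all 4 constraints: D(V) = {5}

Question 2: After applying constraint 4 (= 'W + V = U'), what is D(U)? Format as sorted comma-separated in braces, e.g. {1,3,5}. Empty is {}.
Answer: {7}

Derivation:
Constraint 1 (Y != U) on D(Y)={3,5,6} D(U)={1,2,6,7}: no change
Constraint 2 (W < V) on D(W)={2,5,6} D(V)={1,3,5,7,8}: V {1,3,5,7,8}->{3,5,7,8}
Constraint 3 (Y < U) on D(Y)={3,5,6} D(U)={1,2,6,7}: U {1,2,6,7}->{6,7}
Constraint 4 (W + V = U) on D(W)={2,5,6} D(V)={3,5,7,8} D(U)={6,7}: W {2,5,6}->{2}; V {3,5,7,8}->{5}; U {6,7}->{7}
So after constraint 4: D(U) = {7}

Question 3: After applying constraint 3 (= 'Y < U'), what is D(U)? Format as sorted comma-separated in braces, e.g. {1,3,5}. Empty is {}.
Answer: {6,7}

Derivation:
Constraint 1 (Y != U) on D(Y)={3,5,6} D(U)={1,2,6,7}: no change
Constraint 2 (W < V) on D(W)={2,5,6} D(V)={1,3,5,7,8}: V {1,3,5,7,8}->{3,5,7,8}
Constraint 3 (Y < U) on D(Y)={3,5,6} D(U)={1,2,6,7}: U {1,2,6,7}->{6,7}
So after constraint 3: D(U) = {6,7}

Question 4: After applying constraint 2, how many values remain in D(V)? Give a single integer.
Constraint 1 (Y != U) on D(Y)={3,5,6} D(U)={1,2,6,7}: no change
Constraint 2 (W < V) on D(W)={2,5,6} D(V)={1,3,5,7,8}: V {1,3,5,7,8}->{3,5,7,8}
So after constraint 2: D(V)={3,5,7,8}, size = 4

Answer: 4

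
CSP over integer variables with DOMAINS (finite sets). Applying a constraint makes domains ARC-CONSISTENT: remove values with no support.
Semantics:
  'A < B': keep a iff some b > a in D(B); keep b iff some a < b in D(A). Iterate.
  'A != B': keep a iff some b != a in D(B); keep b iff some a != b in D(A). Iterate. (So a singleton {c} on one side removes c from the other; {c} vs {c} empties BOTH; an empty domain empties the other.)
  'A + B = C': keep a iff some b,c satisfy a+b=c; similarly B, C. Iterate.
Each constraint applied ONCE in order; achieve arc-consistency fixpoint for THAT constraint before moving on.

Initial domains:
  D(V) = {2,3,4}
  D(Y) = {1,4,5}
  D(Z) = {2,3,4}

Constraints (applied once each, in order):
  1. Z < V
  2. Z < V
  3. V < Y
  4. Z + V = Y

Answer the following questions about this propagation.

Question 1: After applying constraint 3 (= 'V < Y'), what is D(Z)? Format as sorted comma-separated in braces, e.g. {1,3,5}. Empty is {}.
Constraint 1 (Z < V) on D(Z)={2,3,4} D(V)={2,3,4}: Z {2,3,4}->{2,3}; V {2,3,4}->{3,4}
Constraint 2 (Z < V) on D(Z)={2,3} D(V)={3,4}: no change
Constraint 3 (V < Y) on D(V)={3,4} D(Y)={1,4,5}: Y {1,4,5}->{4,5}
So after constraint 3: D(Z) = {2,3}

Answer: {2,3}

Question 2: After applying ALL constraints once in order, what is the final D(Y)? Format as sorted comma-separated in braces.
Answer: {5}

Derivation:
Constraint 1 (Z < V) on D(Z)={2,3,4} D(V)={2,3,4}: Z {2,3,4}->{2,3}; V {2,3,4}->{3,4}
Constraint 2 (Z < V) on D(Z)={2,3} D(V)={3,4}: no change
Constraint 3 (V < Y) on D(V)={3,4} D(Y)={1,4,5}: Y {1,4,5}->{4,5}
Constraint 4 (Z + V = Y) on D(Z)={2,3} D(V)={3,4} D(Y)={4,5}: Z {2,3}->{2}; V {3,4}->{3}; Y {4,5}->{5}
So after all 4 constraints: D(Y) = {5}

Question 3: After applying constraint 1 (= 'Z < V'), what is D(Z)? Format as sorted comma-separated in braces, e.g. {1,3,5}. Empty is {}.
Constraint 1 (Z < V) on D(Z)={2,3,4} D(V)={2,3,4}: Z {2,3,4}->{2,3}; V {2,3,4}->{3,4}
So after constraint 1: D(Z) = {2,3}

Answer: {2,3}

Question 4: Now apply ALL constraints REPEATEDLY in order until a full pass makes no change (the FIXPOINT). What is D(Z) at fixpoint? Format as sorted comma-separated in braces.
pass 0 (initial): D(Z)={2,3,4}
pass 1: V {2,3,4}->{3}; Y {1,4,5}->{5}; Z {2,3,4}->{2}
pass 2: no change
Fixpoint after 2 passes: D(Z) = {2}

Answer: {2}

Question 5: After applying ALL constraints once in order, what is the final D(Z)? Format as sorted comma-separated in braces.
Constraint 1 (Z < V) on D(Z)={2,3,4} D(V)={2,3,4}: Z {2,3,4}->{2,3}; V {2,3,4}->{3,4}
Constraint 2 (Z < V) on D(Z)={2,3} D(V)={3,4}: no change
Constraint 3 (V < Y) on D(V)={3,4} D(Y)={1,4,5}: Y {1,4,5}->{4,5}
Constraint 4 (Z + V = Y) on D(Z)={2,3} D(V)={3,4} D(Y)={4,5}: Z {2,3}->{2}; V {3,4}->{3}; Y {4,5}->{5}
So after all 4 constraints: D(Z) = {2}

Answer: {2}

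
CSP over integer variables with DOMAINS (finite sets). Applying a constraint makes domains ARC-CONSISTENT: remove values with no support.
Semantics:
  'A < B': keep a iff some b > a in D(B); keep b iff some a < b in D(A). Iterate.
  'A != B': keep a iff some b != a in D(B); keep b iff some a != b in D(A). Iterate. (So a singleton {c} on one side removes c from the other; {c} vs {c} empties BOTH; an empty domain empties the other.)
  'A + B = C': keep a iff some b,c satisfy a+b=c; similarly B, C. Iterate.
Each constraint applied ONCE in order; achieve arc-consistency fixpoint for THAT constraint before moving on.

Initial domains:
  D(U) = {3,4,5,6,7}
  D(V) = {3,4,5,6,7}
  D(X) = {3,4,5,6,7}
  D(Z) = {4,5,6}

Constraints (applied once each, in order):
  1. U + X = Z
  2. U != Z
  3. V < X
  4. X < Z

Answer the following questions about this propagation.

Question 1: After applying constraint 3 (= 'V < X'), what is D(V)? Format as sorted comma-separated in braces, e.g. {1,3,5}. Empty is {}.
Constraint 1 (U + X = Z) on D(U)={3,4,5,6,7} D(X)={3,4,5,6,7} D(Z)={4,5,6}: U {3,4,5,6,7}->{3}; X {3,4,5,6,7}->{3}; Z {4,5,6}->{6}
Constraint 2 (U != Z) on D(U)={3} D(Z)={6}: no change
Constraint 3 (V < X) on D(V)={3,4,5,6,7} D(X)={3}: V {3,4,5,6,7}->{}; X {3}->{}
So after constraint 3: D(V) = {}

Answer: {}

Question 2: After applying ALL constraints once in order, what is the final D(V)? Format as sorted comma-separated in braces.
Answer: {}

Derivation:
Constraint 1 (U + X = Z) on D(U)={3,4,5,6,7} D(X)={3,4,5,6,7} D(Z)={4,5,6}: U {3,4,5,6,7}->{3}; X {3,4,5,6,7}->{3}; Z {4,5,6}->{6}
Constraint 2 (U != Z) on D(U)={3} D(Z)={6}: no change
Constraint 3 (V < X) on D(V)={3,4,5,6,7} D(X)={3}: V {3,4,5,6,7}->{}; X {3}->{}
Constraint 4 (X < Z) on D(X)={} D(Z)={6}: Z {6}->{}
So after all 4 constraints: D(V) = {}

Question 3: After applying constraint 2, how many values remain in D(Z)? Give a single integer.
Answer: 1

Derivation:
Constraint 1 (U + X = Z) on D(U)={3,4,5,6,7} D(X)={3,4,5,6,7} D(Z)={4,5,6}: U {3,4,5,6,7}->{3}; X {3,4,5,6,7}->{3}; Z {4,5,6}->{6}
Constraint 2 (U != Z) on D(U)={3} D(Z)={6}: no change
So after constraint 2: D(Z)={6}, size = 1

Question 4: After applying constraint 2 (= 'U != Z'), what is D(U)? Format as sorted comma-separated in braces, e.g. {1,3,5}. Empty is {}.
Constraint 1 (U + X = Z) on D(U)={3,4,5,6,7} D(X)={3,4,5,6,7} D(Z)={4,5,6}: U {3,4,5,6,7}->{3}; X {3,4,5,6,7}->{3}; Z {4,5,6}->{6}
Constraint 2 (U != Z) on D(U)={3} D(Z)={6}: no change
So after constraint 2: D(U) = {3}

Answer: {3}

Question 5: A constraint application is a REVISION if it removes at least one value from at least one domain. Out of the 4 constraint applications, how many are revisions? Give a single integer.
Constraint 1 (U + X = Z) on D(U)={3,4,5,6,7} D(X)={3,4,5,6,7} D(Z)={4,5,6}: U {3,4,5,6,7}->{3}; X {3,4,5,6,7}->{3}; Z {4,5,6}->{6} => REVISION
Constraint 2 (U != Z) on D(U)={3} D(Z)={6}: no change => not a revision
Constraint 3 (V < X) on D(V)={3,4,5,6,7} D(X)={3}: V {3,4,5,6,7}->{}; X {3}->{} => REVISION
Constraint 4 (X < Z) on D(X)={} D(Z)={6}: Z {6}->{} => REVISION
Total revisions = 3

Answer: 3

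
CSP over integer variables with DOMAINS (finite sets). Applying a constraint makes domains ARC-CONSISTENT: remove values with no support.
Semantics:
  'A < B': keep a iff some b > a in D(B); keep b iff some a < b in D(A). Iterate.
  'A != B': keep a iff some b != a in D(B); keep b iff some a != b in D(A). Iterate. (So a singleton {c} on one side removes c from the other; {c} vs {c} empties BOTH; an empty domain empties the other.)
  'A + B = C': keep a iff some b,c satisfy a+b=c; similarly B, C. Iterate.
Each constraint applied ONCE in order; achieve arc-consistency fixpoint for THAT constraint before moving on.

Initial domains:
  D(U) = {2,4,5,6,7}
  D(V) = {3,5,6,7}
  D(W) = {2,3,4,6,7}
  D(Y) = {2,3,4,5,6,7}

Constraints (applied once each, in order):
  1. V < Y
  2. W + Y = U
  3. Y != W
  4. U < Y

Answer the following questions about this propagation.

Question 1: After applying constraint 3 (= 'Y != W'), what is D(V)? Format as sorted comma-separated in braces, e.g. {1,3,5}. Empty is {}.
Answer: {3,5,6}

Derivation:
Constraint 1 (V < Y) on D(V)={3,5,6,7} D(Y)={2,3,4,5,6,7}: V {3,5,6,7}->{3,5,6}; Y {2,3,4,5,6,7}->{4,5,6,7}
Constraint 2 (W + Y = U) on D(W)={2,3,4,6,7} D(Y)={4,5,6,7} D(U)={2,4,5,6,7}: W {2,3,4,6,7}->{2,3}; Y {4,5,6,7}->{4,5}; U {2,4,5,6,7}->{6,7}
Constraint 3 (Y != W) on D(Y)={4,5} D(W)={2,3}: no change
So after constraint 3: D(V) = {3,5,6}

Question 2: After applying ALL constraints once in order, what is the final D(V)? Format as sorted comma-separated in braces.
Constraint 1 (V < Y) on D(V)={3,5,6,7} D(Y)={2,3,4,5,6,7}: V {3,5,6,7}->{3,5,6}; Y {2,3,4,5,6,7}->{4,5,6,7}
Constraint 2 (W + Y = U) on D(W)={2,3,4,6,7} D(Y)={4,5,6,7} D(U)={2,4,5,6,7}: W {2,3,4,6,7}->{2,3}; Y {4,5,6,7}->{4,5}; U {2,4,5,6,7}->{6,7}
Constraint 3 (Y != W) on D(Y)={4,5} D(W)={2,3}: no change
Constraint 4 (U < Y) on D(U)={6,7} D(Y)={4,5}: U {6,7}->{}; Y {4,5}->{}
So after all 4 constraints: D(V) = {3,5,6}

Answer: {3,5,6}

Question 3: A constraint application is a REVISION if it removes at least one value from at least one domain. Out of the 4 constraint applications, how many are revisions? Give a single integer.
Constraint 1 (V < Y) on D(V)={3,5,6,7} D(Y)={2,3,4,5,6,7}: V {3,5,6,7}->{3,5,6}; Y {2,3,4,5,6,7}->{4,5,6,7} => REVISION
Constraint 2 (W + Y = U) on D(W)={2,3,4,6,7} D(Y)={4,5,6,7} D(U)={2,4,5,6,7}: W {2,3,4,6,7}->{2,3}; Y {4,5,6,7}->{4,5}; U {2,4,5,6,7}->{6,7} => REVISION
Constraint 3 (Y != W) on D(Y)={4,5} D(W)={2,3}: no change => not a revision
Constraint 4 (U < Y) on D(U)={6,7} D(Y)={4,5}: U {6,7}->{}; Y {4,5}->{} => REVISION
Total revisions = 3

Answer: 3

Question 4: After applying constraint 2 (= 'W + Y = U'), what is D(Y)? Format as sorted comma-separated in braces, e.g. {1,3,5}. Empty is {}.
Constraint 1 (V < Y) on D(V)={3,5,6,7} D(Y)={2,3,4,5,6,7}: V {3,5,6,7}->{3,5,6}; Y {2,3,4,5,6,7}->{4,5,6,7}
Constraint 2 (W + Y = U) on D(W)={2,3,4,6,7} D(Y)={4,5,6,7} D(U)={2,4,5,6,7}: W {2,3,4,6,7}->{2,3}; Y {4,5,6,7}->{4,5}; U {2,4,5,6,7}->{6,7}
So after constraint 2: D(Y) = {4,5}

Answer: {4,5}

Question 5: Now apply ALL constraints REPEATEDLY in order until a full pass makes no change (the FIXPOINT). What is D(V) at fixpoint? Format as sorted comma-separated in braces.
Answer: {}

Derivation:
pass 0 (initial): D(V)={3,5,6,7}
pass 1: U {2,4,5,6,7}->{}; V {3,5,6,7}->{3,5,6}; W {2,3,4,6,7}->{2,3}; Y {2,3,4,5,6,7}->{}
pass 2: V {3,5,6}->{}; W {2,3}->{}
pass 3: no change
Fixpoint after 3 passes: D(V) = {}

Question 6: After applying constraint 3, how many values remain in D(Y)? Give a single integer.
Answer: 2

Derivation:
Constraint 1 (V < Y) on D(V)={3,5,6,7} D(Y)={2,3,4,5,6,7}: V {3,5,6,7}->{3,5,6}; Y {2,3,4,5,6,7}->{4,5,6,7}
Constraint 2 (W + Y = U) on D(W)={2,3,4,6,7} D(Y)={4,5,6,7} D(U)={2,4,5,6,7}: W {2,3,4,6,7}->{2,3}; Y {4,5,6,7}->{4,5}; U {2,4,5,6,7}->{6,7}
Constraint 3 (Y != W) on D(Y)={4,5} D(W)={2,3}: no change
So after constraint 3: D(Y)={4,5}, size = 2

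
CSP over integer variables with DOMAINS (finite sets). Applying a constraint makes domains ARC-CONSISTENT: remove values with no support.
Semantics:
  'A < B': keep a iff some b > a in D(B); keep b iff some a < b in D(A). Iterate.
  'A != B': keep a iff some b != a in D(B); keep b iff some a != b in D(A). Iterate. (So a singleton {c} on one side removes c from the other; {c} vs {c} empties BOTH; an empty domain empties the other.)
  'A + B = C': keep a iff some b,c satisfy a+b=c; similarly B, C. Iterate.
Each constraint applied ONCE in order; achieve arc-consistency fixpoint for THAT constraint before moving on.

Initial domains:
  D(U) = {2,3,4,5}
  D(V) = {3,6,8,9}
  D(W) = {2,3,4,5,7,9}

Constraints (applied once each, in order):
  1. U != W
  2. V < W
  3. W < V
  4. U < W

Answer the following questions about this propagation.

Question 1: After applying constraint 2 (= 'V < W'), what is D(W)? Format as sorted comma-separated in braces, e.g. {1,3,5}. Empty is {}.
Constraint 1 (U != W) on D(U)={2,3,4,5} D(W)={2,3,4,5,7,9}: no change
Constraint 2 (V < W) on D(V)={3,6,8,9} D(W)={2,3,4,5,7,9}: V {3,6,8,9}->{3,6,8}; W {2,3,4,5,7,9}->{4,5,7,9}
So after constraint 2: D(W) = {4,5,7,9}

Answer: {4,5,7,9}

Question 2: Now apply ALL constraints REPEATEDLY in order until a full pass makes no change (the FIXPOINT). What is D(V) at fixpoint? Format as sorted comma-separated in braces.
pass 0 (initial): D(V)={3,6,8,9}
pass 1: V {3,6,8,9}->{6,8}; W {2,3,4,5,7,9}->{4,5,7}
pass 2: U {2,3,4,5}->{}; V {6,8}->{}; W {4,5,7}->{}
pass 3: no change
Fixpoint after 3 passes: D(V) = {}

Answer: {}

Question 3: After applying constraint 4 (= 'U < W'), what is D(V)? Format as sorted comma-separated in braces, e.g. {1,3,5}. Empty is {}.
Constraint 1 (U != W) on D(U)={2,3,4,5} D(W)={2,3,4,5,7,9}: no change
Constraint 2 (V < W) on D(V)={3,6,8,9} D(W)={2,3,4,5,7,9}: V {3,6,8,9}->{3,6,8}; W {2,3,4,5,7,9}->{4,5,7,9}
Constraint 3 (W < V) on D(W)={4,5,7,9} D(V)={3,6,8}: W {4,5,7,9}->{4,5,7}; V {3,6,8}->{6,8}
Constraint 4 (U < W) on D(U)={2,3,4,5} D(W)={4,5,7}: no change
So after constraint 4: D(V) = {6,8}

Answer: {6,8}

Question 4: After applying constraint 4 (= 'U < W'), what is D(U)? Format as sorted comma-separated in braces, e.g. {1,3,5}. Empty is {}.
Constraint 1 (U != W) on D(U)={2,3,4,5} D(W)={2,3,4,5,7,9}: no change
Constraint 2 (V < W) on D(V)={3,6,8,9} D(W)={2,3,4,5,7,9}: V {3,6,8,9}->{3,6,8}; W {2,3,4,5,7,9}->{4,5,7,9}
Constraint 3 (W < V) on D(W)={4,5,7,9} D(V)={3,6,8}: W {4,5,7,9}->{4,5,7}; V {3,6,8}->{6,8}
Constraint 4 (U < W) on D(U)={2,3,4,5} D(W)={4,5,7}: no change
So after constraint 4: D(U) = {2,3,4,5}

Answer: {2,3,4,5}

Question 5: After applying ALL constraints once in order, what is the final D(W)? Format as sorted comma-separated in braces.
Answer: {4,5,7}

Derivation:
Constraint 1 (U != W) on D(U)={2,3,4,5} D(W)={2,3,4,5,7,9}: no change
Constraint 2 (V < W) on D(V)={3,6,8,9} D(W)={2,3,4,5,7,9}: V {3,6,8,9}->{3,6,8}; W {2,3,4,5,7,9}->{4,5,7,9}
Constraint 3 (W < V) on D(W)={4,5,7,9} D(V)={3,6,8}: W {4,5,7,9}->{4,5,7}; V {3,6,8}->{6,8}
Constraint 4 (U < W) on D(U)={2,3,4,5} D(W)={4,5,7}: no change
So after all 4 constraints: D(W) = {4,5,7}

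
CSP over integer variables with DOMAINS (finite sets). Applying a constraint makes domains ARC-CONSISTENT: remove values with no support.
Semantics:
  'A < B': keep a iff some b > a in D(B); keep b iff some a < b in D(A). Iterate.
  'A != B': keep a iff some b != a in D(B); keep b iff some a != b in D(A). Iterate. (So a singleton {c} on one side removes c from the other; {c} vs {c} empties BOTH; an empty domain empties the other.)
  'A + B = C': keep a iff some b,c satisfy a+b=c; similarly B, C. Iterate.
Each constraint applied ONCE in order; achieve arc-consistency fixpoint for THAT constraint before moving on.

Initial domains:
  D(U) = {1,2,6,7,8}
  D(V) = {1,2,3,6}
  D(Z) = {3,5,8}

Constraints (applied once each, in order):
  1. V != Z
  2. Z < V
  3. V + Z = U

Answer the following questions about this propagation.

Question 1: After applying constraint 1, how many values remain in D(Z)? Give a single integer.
Answer: 3

Derivation:
Constraint 1 (V != Z) on D(V)={1,2,3,6} D(Z)={3,5,8}: no change
So after constraint 1: D(Z)={3,5,8}, size = 3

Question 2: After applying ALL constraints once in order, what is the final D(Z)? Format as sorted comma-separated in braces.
Constraint 1 (V != Z) on D(V)={1,2,3,6} D(Z)={3,5,8}: no change
Constraint 2 (Z < V) on D(Z)={3,5,8} D(V)={1,2,3,6}: Z {3,5,8}->{3,5}; V {1,2,3,6}->{6}
Constraint 3 (V + Z = U) on D(V)={6} D(Z)={3,5} D(U)={1,2,6,7,8}: V {6}->{}; Z {3,5}->{}; U {1,2,6,7,8}->{}
So after all 3 constraints: D(Z) = {}

Answer: {}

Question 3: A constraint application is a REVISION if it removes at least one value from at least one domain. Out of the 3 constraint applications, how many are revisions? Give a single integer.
Answer: 2

Derivation:
Constraint 1 (V != Z) on D(V)={1,2,3,6} D(Z)={3,5,8}: no change => not a revision
Constraint 2 (Z < V) on D(Z)={3,5,8} D(V)={1,2,3,6}: Z {3,5,8}->{3,5}; V {1,2,3,6}->{6} => REVISION
Constraint 3 (V + Z = U) on D(V)={6} D(Z)={3,5} D(U)={1,2,6,7,8}: V {6}->{}; Z {3,5}->{}; U {1,2,6,7,8}->{} => REVISION
Total revisions = 2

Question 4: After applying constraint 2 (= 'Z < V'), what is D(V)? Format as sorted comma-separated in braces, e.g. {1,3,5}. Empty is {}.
Constraint 1 (V != Z) on D(V)={1,2,3,6} D(Z)={3,5,8}: no change
Constraint 2 (Z < V) on D(Z)={3,5,8} D(V)={1,2,3,6}: Z {3,5,8}->{3,5}; V {1,2,3,6}->{6}
So after constraint 2: D(V) = {6}

Answer: {6}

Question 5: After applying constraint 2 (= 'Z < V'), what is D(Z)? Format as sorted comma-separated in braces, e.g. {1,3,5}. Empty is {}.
Constraint 1 (V != Z) on D(V)={1,2,3,6} D(Z)={3,5,8}: no change
Constraint 2 (Z < V) on D(Z)={3,5,8} D(V)={1,2,3,6}: Z {3,5,8}->{3,5}; V {1,2,3,6}->{6}
So after constraint 2: D(Z) = {3,5}

Answer: {3,5}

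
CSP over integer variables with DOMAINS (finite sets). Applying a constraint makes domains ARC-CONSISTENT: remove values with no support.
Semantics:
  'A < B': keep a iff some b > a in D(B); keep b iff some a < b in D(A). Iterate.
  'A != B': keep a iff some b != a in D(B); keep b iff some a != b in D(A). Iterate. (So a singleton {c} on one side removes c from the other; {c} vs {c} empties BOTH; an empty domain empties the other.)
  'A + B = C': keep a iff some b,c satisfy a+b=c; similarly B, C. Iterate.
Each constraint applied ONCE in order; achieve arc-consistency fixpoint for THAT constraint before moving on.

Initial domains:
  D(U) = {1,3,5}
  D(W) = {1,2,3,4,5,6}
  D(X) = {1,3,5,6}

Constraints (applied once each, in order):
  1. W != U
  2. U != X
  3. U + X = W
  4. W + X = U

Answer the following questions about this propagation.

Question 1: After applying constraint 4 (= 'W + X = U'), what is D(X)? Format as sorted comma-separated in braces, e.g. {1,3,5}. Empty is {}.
Constraint 1 (W != U) on D(W)={1,2,3,4,5,6} D(U)={1,3,5}: no change
Constraint 2 (U != X) on D(U)={1,3,5} D(X)={1,3,5,6}: no change
Constraint 3 (U + X = W) on D(U)={1,3,5} D(X)={1,3,5,6} D(W)={1,2,3,4,5,6}: X {1,3,5,6}->{1,3,5}; W {1,2,3,4,5,6}->{2,4,6}
Constraint 4 (W + X = U) on D(W)={2,4,6} D(X)={1,3,5} D(U)={1,3,5}: W {2,4,6}->{2,4}; X {1,3,5}->{1,3}; U {1,3,5}->{3,5}
So after constraint 4: D(X) = {1,3}

Answer: {1,3}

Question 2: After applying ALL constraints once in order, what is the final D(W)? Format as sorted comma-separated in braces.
Answer: {2,4}

Derivation:
Constraint 1 (W != U) on D(W)={1,2,3,4,5,6} D(U)={1,3,5}: no change
Constraint 2 (U != X) on D(U)={1,3,5} D(X)={1,3,5,6}: no change
Constraint 3 (U + X = W) on D(U)={1,3,5} D(X)={1,3,5,6} D(W)={1,2,3,4,5,6}: X {1,3,5,6}->{1,3,5}; W {1,2,3,4,5,6}->{2,4,6}
Constraint 4 (W + X = U) on D(W)={2,4,6} D(X)={1,3,5} D(U)={1,3,5}: W {2,4,6}->{2,4}; X {1,3,5}->{1,3}; U {1,3,5}->{3,5}
So after all 4 constraints: D(W) = {2,4}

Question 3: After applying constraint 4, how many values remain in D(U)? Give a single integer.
Answer: 2

Derivation:
Constraint 1 (W != U) on D(W)={1,2,3,4,5,6} D(U)={1,3,5}: no change
Constraint 2 (U != X) on D(U)={1,3,5} D(X)={1,3,5,6}: no change
Constraint 3 (U + X = W) on D(U)={1,3,5} D(X)={1,3,5,6} D(W)={1,2,3,4,5,6}: X {1,3,5,6}->{1,3,5}; W {1,2,3,4,5,6}->{2,4,6}
Constraint 4 (W + X = U) on D(W)={2,4,6} D(X)={1,3,5} D(U)={1,3,5}: W {2,4,6}->{2,4}; X {1,3,5}->{1,3}; U {1,3,5}->{3,5}
So after constraint 4: D(U)={3,5}, size = 2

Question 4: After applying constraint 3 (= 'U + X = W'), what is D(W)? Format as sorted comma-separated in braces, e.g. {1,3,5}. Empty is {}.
Answer: {2,4,6}

Derivation:
Constraint 1 (W != U) on D(W)={1,2,3,4,5,6} D(U)={1,3,5}: no change
Constraint 2 (U != X) on D(U)={1,3,5} D(X)={1,3,5,6}: no change
Constraint 3 (U + X = W) on D(U)={1,3,5} D(X)={1,3,5,6} D(W)={1,2,3,4,5,6}: X {1,3,5,6}->{1,3,5}; W {1,2,3,4,5,6}->{2,4,6}
So after constraint 3: D(W) = {2,4,6}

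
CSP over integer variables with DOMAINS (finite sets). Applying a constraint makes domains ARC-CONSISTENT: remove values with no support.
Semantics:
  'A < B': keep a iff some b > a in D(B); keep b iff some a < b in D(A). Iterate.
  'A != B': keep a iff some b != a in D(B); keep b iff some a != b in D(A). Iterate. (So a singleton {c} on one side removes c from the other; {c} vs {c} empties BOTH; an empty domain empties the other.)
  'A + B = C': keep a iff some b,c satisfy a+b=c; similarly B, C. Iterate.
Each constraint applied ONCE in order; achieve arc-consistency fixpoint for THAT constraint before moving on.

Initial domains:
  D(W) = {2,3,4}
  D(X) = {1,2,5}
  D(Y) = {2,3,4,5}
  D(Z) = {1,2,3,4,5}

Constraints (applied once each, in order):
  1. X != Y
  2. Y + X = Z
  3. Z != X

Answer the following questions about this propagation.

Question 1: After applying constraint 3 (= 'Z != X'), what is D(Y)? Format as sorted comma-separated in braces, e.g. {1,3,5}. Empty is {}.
Constraint 1 (X != Y) on D(X)={1,2,5} D(Y)={2,3,4,5}: no change
Constraint 2 (Y + X = Z) on D(Y)={2,3,4,5} D(X)={1,2,5} D(Z)={1,2,3,4,5}: Y {2,3,4,5}->{2,3,4}; X {1,2,5}->{1,2}; Z {1,2,3,4,5}->{3,4,5}
Constraint 3 (Z != X) on D(Z)={3,4,5} D(X)={1,2}: no change
So after constraint 3: D(Y) = {2,3,4}

Answer: {2,3,4}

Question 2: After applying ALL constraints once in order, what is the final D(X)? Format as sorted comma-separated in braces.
Answer: {1,2}

Derivation:
Constraint 1 (X != Y) on D(X)={1,2,5} D(Y)={2,3,4,5}: no change
Constraint 2 (Y + X = Z) on D(Y)={2,3,4,5} D(X)={1,2,5} D(Z)={1,2,3,4,5}: Y {2,3,4,5}->{2,3,4}; X {1,2,5}->{1,2}; Z {1,2,3,4,5}->{3,4,5}
Constraint 3 (Z != X) on D(Z)={3,4,5} D(X)={1,2}: no change
So after all 3 constraints: D(X) = {1,2}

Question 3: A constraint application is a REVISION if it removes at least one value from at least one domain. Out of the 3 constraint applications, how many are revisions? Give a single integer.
Constraint 1 (X != Y) on D(X)={1,2,5} D(Y)={2,3,4,5}: no change => not a revision
Constraint 2 (Y + X = Z) on D(Y)={2,3,4,5} D(X)={1,2,5} D(Z)={1,2,3,4,5}: Y {2,3,4,5}->{2,3,4}; X {1,2,5}->{1,2}; Z {1,2,3,4,5}->{3,4,5} => REVISION
Constraint 3 (Z != X) on D(Z)={3,4,5} D(X)={1,2}: no change => not a revision
Total revisions = 1

Answer: 1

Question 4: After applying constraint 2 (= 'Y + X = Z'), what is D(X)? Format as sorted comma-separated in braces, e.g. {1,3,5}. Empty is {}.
Constraint 1 (X != Y) on D(X)={1,2,5} D(Y)={2,3,4,5}: no change
Constraint 2 (Y + X = Z) on D(Y)={2,3,4,5} D(X)={1,2,5} D(Z)={1,2,3,4,5}: Y {2,3,4,5}->{2,3,4}; X {1,2,5}->{1,2}; Z {1,2,3,4,5}->{3,4,5}
So after constraint 2: D(X) = {1,2}

Answer: {1,2}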